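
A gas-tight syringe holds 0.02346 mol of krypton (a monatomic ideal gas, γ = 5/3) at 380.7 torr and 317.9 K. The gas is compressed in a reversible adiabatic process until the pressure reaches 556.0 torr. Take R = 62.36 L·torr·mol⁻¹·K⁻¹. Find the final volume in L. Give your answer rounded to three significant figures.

From PV = nRT: V₁ = nRT₁/P₁ = 1.222 L.
Adiabatic (γ = 5/3), T V^(γ−1) and P V^γ constant: T₂ = T₁·(P₂/P₁)^((γ−1)/γ) = 369.9 K; V₂ = V₁·(P₁/P₂)^(1/γ) = 0.9733 L.

V₂ ≈ 0.973 L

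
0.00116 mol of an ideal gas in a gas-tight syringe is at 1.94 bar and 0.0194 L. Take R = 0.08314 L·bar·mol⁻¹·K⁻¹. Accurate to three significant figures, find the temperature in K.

T ≈ 390 K

PV = nRT ⇒ T = PV/(nR) = (1.94 × 0.0194) / (0.00116 × 0.08314)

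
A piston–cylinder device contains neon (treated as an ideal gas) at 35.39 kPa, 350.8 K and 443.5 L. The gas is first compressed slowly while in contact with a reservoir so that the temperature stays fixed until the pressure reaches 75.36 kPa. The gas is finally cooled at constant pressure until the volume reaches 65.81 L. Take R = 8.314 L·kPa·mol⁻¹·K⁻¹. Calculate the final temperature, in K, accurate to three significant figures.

Isothermal, so P V is constant: T₂ = T₁; V₂ = V₁·(P₁/P₂) = 208.3 L.
Isobaric, so V/T is constant: P₃ = P₂; T₃ = T₂·(V₃/V₂) = 110.8 K.

T₃ ≈ 111 K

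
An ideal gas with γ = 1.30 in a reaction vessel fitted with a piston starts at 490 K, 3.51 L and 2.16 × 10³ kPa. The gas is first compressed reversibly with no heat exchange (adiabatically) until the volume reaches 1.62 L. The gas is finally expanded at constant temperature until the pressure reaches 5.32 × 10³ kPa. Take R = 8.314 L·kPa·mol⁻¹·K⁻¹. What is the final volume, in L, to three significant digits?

V₃ ≈ 1.80 L

Adiabatic (γ = 1.30), T V^(γ−1) and P V^γ constant: T₂ = T₁·(V₁/V₂)^(γ−1) = 617.9 K; P₂ = P₁·(V₁/V₂)^γ = 5902 kPa.
T constant ⇒ Boyle's law P V = const: T₃ = T₂; V₃ = V₂·(P₂/P₃) = 1.797 L.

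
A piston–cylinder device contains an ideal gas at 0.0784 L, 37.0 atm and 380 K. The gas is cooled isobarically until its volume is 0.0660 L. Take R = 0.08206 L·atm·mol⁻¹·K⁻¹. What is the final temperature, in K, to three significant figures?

T₂ ≈ 320 K

Isobaric, so V/T is constant: P₂ = P₁; T₂ = T₁·(V₂/V₁) = 319.9 K.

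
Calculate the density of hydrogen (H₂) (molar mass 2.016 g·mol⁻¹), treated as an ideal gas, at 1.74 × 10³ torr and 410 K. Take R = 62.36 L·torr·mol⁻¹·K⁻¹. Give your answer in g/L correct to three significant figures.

ρ = PM/(RT) = (1.74e+03 × 2.016) / (62.36 × 410.0)

ρ ≈ 0.137 g/L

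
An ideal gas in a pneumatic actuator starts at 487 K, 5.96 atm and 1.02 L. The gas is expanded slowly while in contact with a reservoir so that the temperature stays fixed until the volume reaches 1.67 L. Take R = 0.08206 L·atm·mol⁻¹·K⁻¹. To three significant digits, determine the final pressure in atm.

P₂ ≈ 3.64 atm

T constant ⇒ Boyle's law P V = const: T₂ = T₁; P₂ = P₁·(V₁/V₂) = 3.640 atm.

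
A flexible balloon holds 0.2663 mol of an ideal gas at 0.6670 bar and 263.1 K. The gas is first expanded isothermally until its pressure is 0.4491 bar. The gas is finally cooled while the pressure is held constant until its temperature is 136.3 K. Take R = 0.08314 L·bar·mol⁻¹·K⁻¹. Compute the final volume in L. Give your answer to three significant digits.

From PV = nRT: V₁ = nRT₁/P₁ = 8.733 L.
T constant ⇒ Boyle's law P V = const: T₂ = T₁; V₂ = V₁·(P₁/P₂) = 12.97 L.
P constant ⇒ V ∝ T: P₃ = P₂; V₃ = V₂·(T₃/T₂) = 6.719 L.

V₃ ≈ 6.72 L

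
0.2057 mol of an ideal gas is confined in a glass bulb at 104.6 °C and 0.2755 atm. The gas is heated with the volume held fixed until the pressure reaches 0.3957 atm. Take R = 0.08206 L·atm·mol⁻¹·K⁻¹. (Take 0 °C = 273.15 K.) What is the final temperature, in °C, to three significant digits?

Convert: T₁ = 377.8 K.
From PV = nRT: V₁ = nRT₁/P₁ = 23.14 L.
Isochoric, so P/T is constant: V₂ = V₁; T₂ = T₁·(P₂/P₁) = 542.6 K.

T₂ ≈ 269 °C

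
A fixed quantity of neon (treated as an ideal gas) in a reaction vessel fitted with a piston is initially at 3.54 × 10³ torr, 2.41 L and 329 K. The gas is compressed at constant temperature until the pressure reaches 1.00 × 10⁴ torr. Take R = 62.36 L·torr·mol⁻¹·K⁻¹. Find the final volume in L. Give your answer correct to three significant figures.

Isothermal, so P V is constant: T₂ = T₁; V₂ = V₁·(P₁/P₂) = 0.8531 L.

V₂ ≈ 0.853 L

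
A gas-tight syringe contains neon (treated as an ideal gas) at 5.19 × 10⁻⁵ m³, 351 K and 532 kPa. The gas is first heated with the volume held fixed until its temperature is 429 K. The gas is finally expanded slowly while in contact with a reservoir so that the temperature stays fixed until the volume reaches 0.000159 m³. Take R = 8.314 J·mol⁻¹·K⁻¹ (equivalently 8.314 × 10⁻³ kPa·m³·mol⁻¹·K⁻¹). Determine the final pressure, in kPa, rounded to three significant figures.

Isochoric, so P/T is constant: V₂ = V₁; P₂ = P₁·(T₂/T₁) = 650.2 kPa.
Isothermal, so P V is constant: T₃ = T₂; P₃ = P₂·(V₂/V₃) = 212.2 kPa.

P₃ ≈ 212 kPa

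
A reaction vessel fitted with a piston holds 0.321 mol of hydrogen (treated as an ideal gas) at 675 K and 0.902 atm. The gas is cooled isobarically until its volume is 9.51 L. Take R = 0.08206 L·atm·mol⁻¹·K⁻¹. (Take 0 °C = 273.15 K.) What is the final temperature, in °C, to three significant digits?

From PV = nRT: V₁ = nRT₁/P₁ = 19.71 L.
Isobaric, so V/T is constant: P₂ = P₁; T₂ = T₁·(V₂/V₁) = 325.6 K.

T₂ ≈ 52.5 °C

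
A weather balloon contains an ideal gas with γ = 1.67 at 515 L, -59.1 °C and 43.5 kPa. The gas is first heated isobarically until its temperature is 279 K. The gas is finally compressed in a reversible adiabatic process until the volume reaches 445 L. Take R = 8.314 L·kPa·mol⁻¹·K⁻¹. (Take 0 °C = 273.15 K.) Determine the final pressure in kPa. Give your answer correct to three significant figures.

P₃ ≈ 86.4 kPa

Convert: T₁ = 214.0 K.
P constant ⇒ V ∝ T: P₂ = P₁; V₂ = V₁·(T₂/T₁) = 671.3 L.
Reversible adiabatic, γ = 1.67: T₃ = T₂·(V₂/V₃)^(γ−1) = 367.5 K; P₃ = P₂·(V₂/V₃)^γ = 86.43 kPa.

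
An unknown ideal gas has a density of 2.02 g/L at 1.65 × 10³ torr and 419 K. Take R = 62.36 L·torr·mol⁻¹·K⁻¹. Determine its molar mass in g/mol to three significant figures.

ρ = PM/(RT) ⇒ M = ρRT/P = (2.02 × 62.36 × 419.0) / 1.65e+03

M ≈ 32.0 g/mol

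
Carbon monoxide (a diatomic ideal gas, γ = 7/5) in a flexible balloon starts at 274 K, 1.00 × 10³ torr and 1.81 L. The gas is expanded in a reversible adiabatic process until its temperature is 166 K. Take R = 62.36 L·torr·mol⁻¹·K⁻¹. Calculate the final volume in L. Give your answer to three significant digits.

V₂ ≈ 6.34 L

Reversible adiabatic, γ = 7/5: P₂ = P₁·(T₂/T₁)^(γ/(γ−1)) = 173.1 torr; V₂ = V₁·(T₁/T₂)^(1/(γ−1)) = 6.336 L.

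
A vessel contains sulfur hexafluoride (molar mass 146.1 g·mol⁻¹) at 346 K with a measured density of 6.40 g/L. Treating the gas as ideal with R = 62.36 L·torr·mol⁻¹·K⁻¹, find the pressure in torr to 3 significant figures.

ρ = PM/(RT) ⇒ P = ρRT/M = (6.40 × 62.36 × 346.0) / 146.1

P ≈ 945 torr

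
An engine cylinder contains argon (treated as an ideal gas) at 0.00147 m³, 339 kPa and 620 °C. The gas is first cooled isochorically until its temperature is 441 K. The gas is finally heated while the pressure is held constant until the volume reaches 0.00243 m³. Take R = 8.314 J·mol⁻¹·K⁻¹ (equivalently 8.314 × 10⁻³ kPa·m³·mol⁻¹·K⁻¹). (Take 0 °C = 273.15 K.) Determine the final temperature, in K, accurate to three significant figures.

Convert: T₁ = 893.1 K.
V constant ⇒ P ∝ T: V₂ = V₁; P₂ = P₁·(T₂/T₁) = 167.4 kPa.
P constant ⇒ V ∝ T: P₃ = P₂; T₃ = T₂·(V₃/V₂) = 729.0 K.

T₃ ≈ 729 K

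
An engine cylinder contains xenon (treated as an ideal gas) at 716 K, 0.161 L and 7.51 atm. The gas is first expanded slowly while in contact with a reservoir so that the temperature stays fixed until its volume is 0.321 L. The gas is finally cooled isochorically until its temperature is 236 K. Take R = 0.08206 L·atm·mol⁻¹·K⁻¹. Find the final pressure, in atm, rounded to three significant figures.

T constant ⇒ Boyle's law P V = const: T₂ = T₁; P₂ = P₁·(V₁/V₂) = 3.767 atm.
V constant ⇒ P ∝ T: V₃ = V₂; P₃ = P₂·(T₃/T₂) = 1.242 atm.

P₃ ≈ 1.24 atm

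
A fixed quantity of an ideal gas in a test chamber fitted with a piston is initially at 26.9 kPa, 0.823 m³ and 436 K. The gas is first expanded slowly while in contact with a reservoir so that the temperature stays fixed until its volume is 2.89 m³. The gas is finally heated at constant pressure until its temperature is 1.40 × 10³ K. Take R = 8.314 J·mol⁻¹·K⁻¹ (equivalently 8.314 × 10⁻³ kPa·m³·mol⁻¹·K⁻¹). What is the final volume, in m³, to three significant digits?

V₃ ≈ 9.28 m³

T constant ⇒ Boyle's law P V = const: T₂ = T₁; P₂ = P₁·(V₁/V₂) = 7.660 kPa.
Isobaric, so V/T is constant: P₃ = P₂; V₃ = V₂·(T₃/T₂) = 9.280 m³.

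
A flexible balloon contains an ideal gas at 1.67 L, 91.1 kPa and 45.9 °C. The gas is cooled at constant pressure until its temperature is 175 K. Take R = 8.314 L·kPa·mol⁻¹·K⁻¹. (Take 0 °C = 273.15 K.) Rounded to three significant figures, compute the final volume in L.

V₂ ≈ 0.916 L

Convert: T₁ = 319.0 K.
Isobaric, so V/T is constant: P₂ = P₁; V₂ = V₁·(T₂/T₁) = 0.9160 L.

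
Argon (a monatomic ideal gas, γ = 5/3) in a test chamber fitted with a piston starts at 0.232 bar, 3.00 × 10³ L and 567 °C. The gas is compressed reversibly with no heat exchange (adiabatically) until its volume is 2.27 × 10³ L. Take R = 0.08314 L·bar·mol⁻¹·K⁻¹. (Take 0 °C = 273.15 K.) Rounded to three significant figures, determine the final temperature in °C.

T₂ ≈ 739 °C

Convert: T₁ = 840.1 K.
Reversible adiabatic, γ = 5/3: T₂ = T₁·(V₁/V₂)^(γ−1) = 1012 K; P₂ = P₁·(V₁/V₂)^γ = 0.3692 bar.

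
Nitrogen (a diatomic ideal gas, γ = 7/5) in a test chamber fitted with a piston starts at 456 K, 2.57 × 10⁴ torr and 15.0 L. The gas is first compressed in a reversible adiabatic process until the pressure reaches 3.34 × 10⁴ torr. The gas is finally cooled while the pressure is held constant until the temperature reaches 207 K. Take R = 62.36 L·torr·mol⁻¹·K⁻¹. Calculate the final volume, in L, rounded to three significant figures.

Reversible adiabatic, γ = 7/5: T₂ = T₁·(P₂/P₁)^((γ−1)/γ) = 491.5 K; V₂ = V₁·(P₁/P₂)^(1/γ) = 12.44 L.
Isobaric, so V/T is constant: P₃ = P₂; V₃ = V₂·(T₃/T₂) = 5.239 L.

V₃ ≈ 5.24 L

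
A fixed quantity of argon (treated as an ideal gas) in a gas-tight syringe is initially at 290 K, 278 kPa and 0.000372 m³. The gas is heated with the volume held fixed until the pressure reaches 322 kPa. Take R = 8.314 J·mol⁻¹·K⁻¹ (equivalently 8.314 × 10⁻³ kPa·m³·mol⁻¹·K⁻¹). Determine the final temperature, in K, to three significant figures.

Isochoric, so P/T is constant: V₂ = V₁; T₂ = T₁·(P₂/P₁) = 335.9 K.

T₂ ≈ 336 K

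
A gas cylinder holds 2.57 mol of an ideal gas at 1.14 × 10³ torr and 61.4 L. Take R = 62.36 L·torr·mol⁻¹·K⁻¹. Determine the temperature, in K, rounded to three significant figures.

PV = nRT ⇒ T = PV/(nR) = (1.14e+03 × 61.4) / (2.57 × 62.36)

T ≈ 437 K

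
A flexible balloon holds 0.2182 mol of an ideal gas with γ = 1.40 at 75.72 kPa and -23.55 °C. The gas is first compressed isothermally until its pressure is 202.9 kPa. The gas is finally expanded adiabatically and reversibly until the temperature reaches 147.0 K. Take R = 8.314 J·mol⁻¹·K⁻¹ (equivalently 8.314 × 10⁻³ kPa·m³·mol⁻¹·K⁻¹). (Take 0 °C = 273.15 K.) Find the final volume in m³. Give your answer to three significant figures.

V₃ ≈ 0.00838 m³

Convert: T₁ = 249.6 K.
From PV = nRT: V₁ = nRT₁/P₁ = 0.005980 m³.
Isothermal, so P V is constant: T₂ = T₁; V₂ = V₁·(P₁/P₂) = 0.002232 m³.
Adiabatic (γ = 1.40), T V^(γ−1) and P V^γ constant: P₃ = P₂·(T₃/T₂)^(γ/(γ−1)) = 31.81 kPa; V₃ = V₂·(T₂/T₃)^(1/(γ−1)) = 0.008384 m³.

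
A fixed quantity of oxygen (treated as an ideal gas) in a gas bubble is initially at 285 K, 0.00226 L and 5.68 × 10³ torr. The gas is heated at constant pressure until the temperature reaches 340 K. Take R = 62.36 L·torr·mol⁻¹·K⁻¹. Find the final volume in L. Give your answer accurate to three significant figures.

Isobaric, so V/T is constant: P₂ = P₁; V₂ = V₁·(T₂/T₁) = 0.002696 L.

V₂ ≈ 0.00270 L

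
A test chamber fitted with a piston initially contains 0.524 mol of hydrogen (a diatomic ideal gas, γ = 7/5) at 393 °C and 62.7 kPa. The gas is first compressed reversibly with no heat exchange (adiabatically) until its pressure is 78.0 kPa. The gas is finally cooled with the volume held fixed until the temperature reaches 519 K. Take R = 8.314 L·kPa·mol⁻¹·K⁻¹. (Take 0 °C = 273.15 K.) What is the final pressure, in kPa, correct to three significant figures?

Convert: T₁ = 666.1 K.
From PV = nRT: V₁ = nRT₁/P₁ = 46.29 L.
Adiabatic (γ = 7/5), T V^(γ−1) and P V^γ constant: T₂ = T₁·(P₂/P₁)^((γ−1)/γ) = 709.0 K; V₂ = V₁·(P₁/P₂)^(1/γ) = 39.60 L.
V constant ⇒ P ∝ T: V₃ = V₂; P₃ = P₂·(T₃/T₂) = 57.09 kPa.

P₃ ≈ 57.1 kPa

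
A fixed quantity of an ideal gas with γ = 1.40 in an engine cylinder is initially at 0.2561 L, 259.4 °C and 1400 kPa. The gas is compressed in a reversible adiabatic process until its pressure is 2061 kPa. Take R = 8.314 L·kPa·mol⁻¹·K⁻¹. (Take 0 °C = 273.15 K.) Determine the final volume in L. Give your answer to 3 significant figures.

Convert: T₁ = 532.5 K.
Adiabatic (γ = 1.40), T V^(γ−1) and P V^γ constant: T₂ = T₁·(P₂/P₁)^((γ−1)/γ) = 594.8 K; V₂ = V₁·(P₁/P₂)^(1/γ) = 0.1943 L.

V₂ ≈ 0.194 L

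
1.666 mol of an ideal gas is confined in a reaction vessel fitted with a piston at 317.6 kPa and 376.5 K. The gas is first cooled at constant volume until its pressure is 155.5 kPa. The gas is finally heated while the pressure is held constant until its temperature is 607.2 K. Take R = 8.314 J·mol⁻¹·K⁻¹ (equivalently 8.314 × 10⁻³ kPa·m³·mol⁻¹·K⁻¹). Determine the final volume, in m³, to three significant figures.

From PV = nRT: V₁ = nRT₁/P₁ = 0.01642 m³.
V constant ⇒ P ∝ T: V₂ = V₁; T₂ = T₁·(P₂/P₁) = 184.3 K.
P constant ⇒ V ∝ T: P₃ = P₂; V₃ = V₂·(T₃/T₂) = 0.05409 m³.

V₃ ≈ 0.0541 m³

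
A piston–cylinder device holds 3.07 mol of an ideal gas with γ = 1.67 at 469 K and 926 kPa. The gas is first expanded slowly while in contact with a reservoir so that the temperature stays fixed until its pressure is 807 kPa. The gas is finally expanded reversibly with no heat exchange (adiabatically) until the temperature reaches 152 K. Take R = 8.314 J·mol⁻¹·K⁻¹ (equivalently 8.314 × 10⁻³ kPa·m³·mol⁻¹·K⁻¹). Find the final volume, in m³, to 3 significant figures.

From PV = nRT: V₁ = nRT₁/P₁ = 0.01293 m³.
T constant ⇒ Boyle's law P V = const: T₂ = T₁; V₂ = V₁·(P₁/P₂) = 0.01483 m³.
Adiabatic (γ = 1.67), T V^(γ−1) and P V^γ constant: P₃ = P₂·(T₃/T₂)^(γ/(γ−1)) = 48.66 kPa; V₃ = V₂·(T₂/T₃)^(1/(γ−1)) = 0.07972 m³.

V₃ ≈ 0.0797 m³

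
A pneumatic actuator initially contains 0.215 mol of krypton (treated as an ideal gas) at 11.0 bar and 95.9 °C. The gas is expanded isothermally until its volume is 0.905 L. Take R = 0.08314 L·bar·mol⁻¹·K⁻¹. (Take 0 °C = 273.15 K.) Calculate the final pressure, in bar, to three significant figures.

P₂ ≈ 7.29 bar

Convert: T₁ = 369.0 K.
From PV = nRT: V₁ = nRT₁/P₁ = 0.5997 L.
Isothermal, so P V is constant: T₂ = T₁; P₂ = P₁·(V₁/V₂) = 7.289 bar.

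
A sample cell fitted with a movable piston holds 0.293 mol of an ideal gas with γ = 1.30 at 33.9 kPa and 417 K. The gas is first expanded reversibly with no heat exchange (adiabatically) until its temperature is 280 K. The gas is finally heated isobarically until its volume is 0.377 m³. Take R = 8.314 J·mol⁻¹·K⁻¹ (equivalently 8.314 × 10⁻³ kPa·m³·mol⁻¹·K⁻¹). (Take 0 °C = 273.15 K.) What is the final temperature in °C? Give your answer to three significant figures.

T₃ ≈ 661 °C

From PV = nRT: V₁ = nRT₁/P₁ = 0.02996 m³.
Reversible adiabatic, γ = 1.30: P₂ = P₁·(T₂/T₁)^(γ/(γ−1)) = 6.034 kPa; V₂ = V₁·(T₁/T₂)^(1/(γ−1)) = 0.1130 m³.
P constant ⇒ V ∝ T: P₃ = P₂; T₃ = T₂·(V₃/V₂) = 933.9 K.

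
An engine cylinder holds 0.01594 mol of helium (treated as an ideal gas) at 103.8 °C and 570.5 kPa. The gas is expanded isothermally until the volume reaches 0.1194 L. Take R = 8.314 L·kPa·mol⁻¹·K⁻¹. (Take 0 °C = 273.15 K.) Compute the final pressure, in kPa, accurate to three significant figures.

P₂ ≈ 418 kPa

Convert: T₁ = 376.9 K.
From PV = nRT: V₁ = nRT₁/P₁ = 0.08756 L.
Isothermal, so P V is constant: T₂ = T₁; P₂ = P₁·(V₁/V₂) = 418.4 kPa.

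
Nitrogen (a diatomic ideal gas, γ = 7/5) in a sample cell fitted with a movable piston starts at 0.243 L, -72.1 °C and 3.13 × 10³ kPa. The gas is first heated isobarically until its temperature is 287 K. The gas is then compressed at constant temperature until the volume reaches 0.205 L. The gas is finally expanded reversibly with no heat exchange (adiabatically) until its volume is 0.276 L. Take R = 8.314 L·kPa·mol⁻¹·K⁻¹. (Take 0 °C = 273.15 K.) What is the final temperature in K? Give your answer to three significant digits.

Convert: T₁ = 201.0 K.
Isobaric, so V/T is constant: P₂ = P₁; V₂ = V₁·(T₂/T₁) = 0.3469 L.
Isothermal, so P V is constant: T₃ = T₂; P₃ = P₂·(V₂/V₃) = 5296 kPa.
Adiabatic (γ = 7/5), T V^(γ−1) and P V^γ constant: T₄ = T₃·(V₃/V₄)^(γ−1) = 254.8 K; P₄ = P₃·(V₃/V₄)^γ = 3493 kPa.

T₄ ≈ 255 K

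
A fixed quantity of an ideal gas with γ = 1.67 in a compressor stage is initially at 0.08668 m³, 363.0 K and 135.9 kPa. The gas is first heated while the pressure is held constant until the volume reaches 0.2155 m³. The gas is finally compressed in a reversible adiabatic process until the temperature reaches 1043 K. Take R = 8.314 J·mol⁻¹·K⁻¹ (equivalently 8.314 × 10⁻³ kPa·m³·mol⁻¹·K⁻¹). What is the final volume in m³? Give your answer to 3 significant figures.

V₃ ≈ 0.174 m³

Isobaric, so V/T is constant: P₂ = P₁; T₂ = T₁·(V₂/V₁) = 902.5 K.
Adiabatic (γ = 1.67), T V^(γ−1) and P V^γ constant: P₃ = P₂·(T₃/T₂)^(γ/(γ−1)) = 194.9 kPa; V₃ = V₂·(T₂/T₃)^(1/(γ−1)) = 0.1736 m³.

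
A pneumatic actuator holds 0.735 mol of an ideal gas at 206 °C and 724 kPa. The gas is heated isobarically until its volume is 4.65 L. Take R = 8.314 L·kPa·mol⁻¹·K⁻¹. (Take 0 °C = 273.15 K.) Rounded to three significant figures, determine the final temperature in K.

T₂ ≈ 551 K

Convert: T₁ = 479.1 K.
From PV = nRT: V₁ = nRT₁/P₁ = 4.044 L.
Isobaric, so V/T is constant: P₂ = P₁; T₂ = T₁·(V₂/V₁) = 550.9 K.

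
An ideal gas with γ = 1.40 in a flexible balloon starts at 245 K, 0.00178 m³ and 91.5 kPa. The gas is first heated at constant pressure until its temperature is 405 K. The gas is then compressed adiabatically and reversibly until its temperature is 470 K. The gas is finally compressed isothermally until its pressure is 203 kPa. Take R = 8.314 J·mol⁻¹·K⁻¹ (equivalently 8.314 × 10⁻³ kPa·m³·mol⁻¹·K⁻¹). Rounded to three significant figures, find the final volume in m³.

Isobaric, so V/T is constant: P₂ = P₁; V₂ = V₁·(T₂/T₁) = 0.002942 m³.
Reversible adiabatic, γ = 1.40: P₃ = P₂·(T₃/T₂)^(γ/(γ−1)) = 154.1 kPa; V₃ = V₂·(T₂/T₃)^(1/(γ−1)) = 0.002028 m³.
T constant ⇒ Boyle's law P V = const: T₄ = T₃; V₄ = V₃·(P₃/P₄) = 0.001539 m³.

V₄ ≈ 0.00154 m³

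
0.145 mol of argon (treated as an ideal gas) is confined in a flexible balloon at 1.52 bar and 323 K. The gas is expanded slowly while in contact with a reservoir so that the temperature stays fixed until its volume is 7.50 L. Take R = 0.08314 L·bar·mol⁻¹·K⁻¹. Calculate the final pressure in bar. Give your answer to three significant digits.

From PV = nRT: V₁ = nRT₁/P₁ = 2.562 L.
T constant ⇒ Boyle's law P V = const: T₂ = T₁; P₂ = P₁·(V₁/V₂) = 0.5192 bar.

P₂ ≈ 0.519 bar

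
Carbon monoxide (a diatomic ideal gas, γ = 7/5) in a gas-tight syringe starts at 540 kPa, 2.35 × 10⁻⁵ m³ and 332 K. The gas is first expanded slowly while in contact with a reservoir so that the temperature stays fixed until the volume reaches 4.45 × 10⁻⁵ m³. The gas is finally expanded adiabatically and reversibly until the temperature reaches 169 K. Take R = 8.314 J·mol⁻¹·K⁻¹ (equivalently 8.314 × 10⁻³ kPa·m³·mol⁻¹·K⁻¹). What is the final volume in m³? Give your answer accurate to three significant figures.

Isothermal, so P V is constant: T₂ = T₁; P₂ = P₁·(V₁/V₂) = 285.2 kPa.
Adiabatic (γ = 7/5), T V^(γ−1) and P V^γ constant: P₃ = P₂·(T₃/T₂)^(γ/(γ−1)) = 26.84 kPa; V₃ = V₂·(T₂/T₃)^(1/(γ−1)) = 0.0002407 m³.

V₃ ≈ 0.000241 m³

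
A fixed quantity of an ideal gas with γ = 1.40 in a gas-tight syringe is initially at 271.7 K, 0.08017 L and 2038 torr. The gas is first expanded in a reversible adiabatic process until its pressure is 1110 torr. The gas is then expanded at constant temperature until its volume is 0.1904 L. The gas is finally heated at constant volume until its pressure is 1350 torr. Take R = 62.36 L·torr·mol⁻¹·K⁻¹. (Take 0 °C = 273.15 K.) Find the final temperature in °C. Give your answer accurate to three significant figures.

T₄ ≈ 154 °C

Reversible adiabatic, γ = 1.40: T₂ = T₁·(P₂/P₁)^((γ−1)/γ) = 228.4 K; V₂ = V₁·(P₁/P₂)^(1/γ) = 0.1237 L.
T constant ⇒ Boyle's law P V = const: T₃ = T₂; P₃ = P₂·(V₂/V₃) = 721.4 torr.
V constant ⇒ P ∝ T: V₄ = V₃; T₄ = T₃·(P₄/P₃) = 427.4 K.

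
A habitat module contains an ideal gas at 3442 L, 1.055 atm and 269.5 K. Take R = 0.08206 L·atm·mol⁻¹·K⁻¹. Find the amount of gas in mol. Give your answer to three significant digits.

n ≈ 164 mol

PV = nRT ⇒ n = PV/(RT) = (1.055 × 3442) / (0.08206 × 269.5)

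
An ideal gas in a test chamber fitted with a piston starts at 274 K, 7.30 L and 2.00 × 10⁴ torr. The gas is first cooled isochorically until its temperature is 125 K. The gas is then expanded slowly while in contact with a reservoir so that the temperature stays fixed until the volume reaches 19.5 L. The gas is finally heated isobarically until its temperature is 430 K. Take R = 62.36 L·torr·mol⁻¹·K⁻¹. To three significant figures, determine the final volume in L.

Isochoric, so P/T is constant: V₂ = V₁; P₂ = P₁·(T₂/T₁) = 9124 torr.
T constant ⇒ Boyle's law P V = const: T₃ = T₂; P₃ = P₂·(V₂/V₃) = 3416 torr.
P constant ⇒ V ∝ T: P₄ = P₃; V₄ = V₃·(T₄/T₃) = 67.08 L.

V₄ ≈ 67.1 L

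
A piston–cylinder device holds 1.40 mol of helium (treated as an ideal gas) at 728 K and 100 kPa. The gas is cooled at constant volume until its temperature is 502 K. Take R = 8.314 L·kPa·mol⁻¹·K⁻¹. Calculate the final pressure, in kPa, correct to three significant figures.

P₂ ≈ 69.0 kPa

From PV = nRT: V₁ = nRT₁/P₁ = 84.74 L.
V constant ⇒ P ∝ T: V₂ = V₁; P₂ = P₁·(T₂/T₁) = 68.96 kPa.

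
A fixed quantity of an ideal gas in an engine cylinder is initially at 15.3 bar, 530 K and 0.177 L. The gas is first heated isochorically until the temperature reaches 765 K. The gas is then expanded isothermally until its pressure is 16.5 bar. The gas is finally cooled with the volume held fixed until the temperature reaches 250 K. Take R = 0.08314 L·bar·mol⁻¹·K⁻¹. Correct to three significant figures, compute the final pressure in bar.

P₄ ≈ 5.39 bar

Isochoric, so P/T is constant: V₂ = V₁; P₂ = P₁·(T₂/T₁) = 22.08 bar.
T constant ⇒ Boyle's law P V = const: T₃ = T₂; V₃ = V₂·(P₂/P₃) = 0.2369 L.
Isochoric, so P/T is constant: V₄ = V₃; P₄ = P₃·(T₄/T₃) = 5.392 bar.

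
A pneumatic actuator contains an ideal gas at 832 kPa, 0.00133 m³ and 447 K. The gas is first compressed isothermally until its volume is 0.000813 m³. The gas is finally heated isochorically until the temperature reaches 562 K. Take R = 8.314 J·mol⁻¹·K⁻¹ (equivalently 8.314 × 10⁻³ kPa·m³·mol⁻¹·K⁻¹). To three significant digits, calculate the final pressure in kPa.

P₃ ≈ 1.71e+03 kPa

T constant ⇒ Boyle's law P V = const: T₂ = T₁; P₂ = P₁·(V₁/V₂) = 1361 kPa.
V constant ⇒ P ∝ T: V₃ = V₂; P₃ = P₂·(T₃/T₂) = 1711 kPa.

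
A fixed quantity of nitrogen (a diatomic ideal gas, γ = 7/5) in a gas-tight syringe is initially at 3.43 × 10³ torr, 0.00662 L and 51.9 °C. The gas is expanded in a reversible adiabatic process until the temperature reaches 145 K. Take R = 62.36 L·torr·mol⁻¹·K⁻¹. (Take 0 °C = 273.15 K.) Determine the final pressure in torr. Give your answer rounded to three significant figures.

Convert: T₁ = 325.0 K.
Adiabatic (γ = 7/5), T V^(γ−1) and P V^γ constant: P₂ = P₁·(T₂/T₁)^(γ/(γ−1)) = 203.4 torr; V₂ = V₁·(T₁/T₂)^(1/(γ−1)) = 0.04981 L.

P₂ ≈ 203 torr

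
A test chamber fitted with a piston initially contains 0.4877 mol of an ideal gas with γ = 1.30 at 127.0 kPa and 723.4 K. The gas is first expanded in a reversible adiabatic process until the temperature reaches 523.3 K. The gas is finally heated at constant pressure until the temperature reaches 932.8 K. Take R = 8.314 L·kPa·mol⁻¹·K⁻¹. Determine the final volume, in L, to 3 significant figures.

V₃ ≈ 121 L

From PV = nRT: V₁ = nRT₁/P₁ = 23.10 L.
Adiabatic (γ = 1.30), T V^(γ−1) and P V^γ constant: P₂ = P₁·(T₂/T₁)^(γ/(γ−1)) = 31.22 kPa; V₂ = V₁·(T₁/T₂)^(1/(γ−1)) = 67.97 L.
Isobaric, so V/T is constant: P₃ = P₂; V₃ = V₂·(T₃/T₂) = 121.2 L.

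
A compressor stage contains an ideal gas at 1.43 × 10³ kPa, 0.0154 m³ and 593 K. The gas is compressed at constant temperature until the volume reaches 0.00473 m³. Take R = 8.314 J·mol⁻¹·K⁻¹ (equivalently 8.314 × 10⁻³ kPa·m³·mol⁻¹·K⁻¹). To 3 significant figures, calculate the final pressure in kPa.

T constant ⇒ Boyle's law P V = const: T₂ = T₁; P₂ = P₁·(V₁/V₂) = 4656 kPa.

P₂ ≈ 4.66e+03 kPa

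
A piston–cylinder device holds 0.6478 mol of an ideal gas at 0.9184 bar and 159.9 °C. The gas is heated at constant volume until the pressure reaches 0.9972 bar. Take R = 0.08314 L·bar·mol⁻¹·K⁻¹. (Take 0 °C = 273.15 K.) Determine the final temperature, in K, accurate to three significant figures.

T₂ ≈ 470 K

Convert: T₁ = 433.0 K.
From PV = nRT: V₁ = nRT₁/P₁ = 25.40 L.
V constant ⇒ P ∝ T: V₂ = V₁; T₂ = T₁·(P₂/P₁) = 470.2 K.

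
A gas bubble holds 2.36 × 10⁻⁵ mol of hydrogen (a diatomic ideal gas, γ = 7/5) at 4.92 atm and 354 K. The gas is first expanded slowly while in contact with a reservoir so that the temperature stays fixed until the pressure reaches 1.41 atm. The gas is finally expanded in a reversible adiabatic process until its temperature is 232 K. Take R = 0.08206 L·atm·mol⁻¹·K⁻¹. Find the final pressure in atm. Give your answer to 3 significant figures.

From PV = nRT: V₁ = nRT₁/P₁ = 0.0001393 L.
Isothermal, so P V is constant: T₂ = T₁; V₂ = V₁·(P₁/P₂) = 0.0004862 L.
Reversible adiabatic, γ = 7/5: P₃ = P₂·(T₃/T₂)^(γ/(γ−1)) = 0.3213 atm; V₃ = V₂·(T₂/T₃)^(1/(γ−1)) = 0.001398 L.

P₃ ≈ 0.321 atm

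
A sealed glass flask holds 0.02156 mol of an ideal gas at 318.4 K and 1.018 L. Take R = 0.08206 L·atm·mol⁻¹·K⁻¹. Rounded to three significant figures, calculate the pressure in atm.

PV = nRT ⇒ P = nRT/V = (0.02156 × 0.08206 × 318.4) / 1.018

P ≈ 0.553 atm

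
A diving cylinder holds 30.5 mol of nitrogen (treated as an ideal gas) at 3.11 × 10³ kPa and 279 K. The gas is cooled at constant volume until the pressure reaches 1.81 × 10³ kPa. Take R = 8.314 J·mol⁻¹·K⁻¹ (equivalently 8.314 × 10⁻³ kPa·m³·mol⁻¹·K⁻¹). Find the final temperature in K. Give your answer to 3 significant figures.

T₂ ≈ 162 K

From PV = nRT: V₁ = nRT₁/P₁ = 0.02275 m³.
V constant ⇒ P ∝ T: V₂ = V₁; T₂ = T₁·(P₂/P₁) = 162.4 K.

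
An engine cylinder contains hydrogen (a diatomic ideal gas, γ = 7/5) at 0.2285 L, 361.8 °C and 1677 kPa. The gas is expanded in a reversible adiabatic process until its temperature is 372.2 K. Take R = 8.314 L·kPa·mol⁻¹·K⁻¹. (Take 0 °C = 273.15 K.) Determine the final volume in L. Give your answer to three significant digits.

V₂ ≈ 0.869 L

Convert: T₁ = 635.0 K.
Adiabatic (γ = 7/5), T V^(γ−1) and P V^γ constant: P₂ = P₁·(T₂/T₁)^(γ/(γ−1)) = 258.6 kPa; V₂ = V₁·(T₁/T₂)^(1/(γ−1)) = 0.8685 L.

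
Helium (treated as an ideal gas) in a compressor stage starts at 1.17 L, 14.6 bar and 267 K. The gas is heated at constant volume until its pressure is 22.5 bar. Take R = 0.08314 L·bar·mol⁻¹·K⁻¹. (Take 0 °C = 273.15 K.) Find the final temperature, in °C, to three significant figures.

Isochoric, so P/T is constant: V₂ = V₁; T₂ = T₁·(P₂/P₁) = 411.5 K.

T₂ ≈ 138 °C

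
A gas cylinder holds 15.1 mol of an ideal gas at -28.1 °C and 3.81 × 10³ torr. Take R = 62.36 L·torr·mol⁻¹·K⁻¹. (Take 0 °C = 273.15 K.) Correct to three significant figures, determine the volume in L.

V ≈ 60.6 L

Convert: T = 245.05 K.
PV = nRT ⇒ V = nRT/P = (15.1 × 62.36 × 245.05) / 3.81e+03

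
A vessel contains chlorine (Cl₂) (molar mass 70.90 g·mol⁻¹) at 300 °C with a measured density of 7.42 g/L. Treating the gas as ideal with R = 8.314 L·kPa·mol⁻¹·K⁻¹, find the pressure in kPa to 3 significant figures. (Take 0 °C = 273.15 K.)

ρ = PM/(RT) ⇒ P = ρRT/M = (7.42 × 8.314 × 573.1) / 70.90

P ≈ 499 kPa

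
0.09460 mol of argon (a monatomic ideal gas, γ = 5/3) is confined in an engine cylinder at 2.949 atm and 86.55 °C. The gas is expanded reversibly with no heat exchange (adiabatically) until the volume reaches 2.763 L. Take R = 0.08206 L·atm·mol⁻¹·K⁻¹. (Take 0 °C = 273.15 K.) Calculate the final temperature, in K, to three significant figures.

T₂ ≈ 176 K

Convert: T₁ = 359.7 K.
From PV = nRT: V₁ = nRT₁/P₁ = 0.9469 L.
Adiabatic (γ = 5/3), T V^(γ−1) and P V^γ constant: T₂ = T₁·(V₁/V₂)^(γ−1) = 176.1 K; P₂ = P₁·(V₁/V₂)^γ = 0.4949 atm.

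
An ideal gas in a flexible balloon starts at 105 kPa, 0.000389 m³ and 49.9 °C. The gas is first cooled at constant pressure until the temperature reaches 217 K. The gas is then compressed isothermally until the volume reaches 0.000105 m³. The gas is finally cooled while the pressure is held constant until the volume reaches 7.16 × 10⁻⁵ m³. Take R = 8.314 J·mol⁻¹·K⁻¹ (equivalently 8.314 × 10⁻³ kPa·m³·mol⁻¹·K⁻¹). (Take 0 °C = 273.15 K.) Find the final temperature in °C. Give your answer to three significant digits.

T₄ ≈ -125 °C

Convert: T₁ = 323.0 K.
Isobaric, so V/T is constant: P₂ = P₁; V₂ = V₁·(T₂/T₁) = 0.0002613 m³.
Isothermal, so P V is constant: T₃ = T₂; P₃ = P₂·(V₂/V₃) = 261.3 kPa.
Isobaric, so V/T is constant: P₄ = P₃; T₄ = T₃·(V₄/V₃) = 148.0 K.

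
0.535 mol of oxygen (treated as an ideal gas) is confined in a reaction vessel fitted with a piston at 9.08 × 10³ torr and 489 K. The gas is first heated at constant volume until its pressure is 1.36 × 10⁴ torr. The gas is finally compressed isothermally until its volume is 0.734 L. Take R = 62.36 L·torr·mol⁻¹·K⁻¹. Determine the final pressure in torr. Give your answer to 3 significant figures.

From PV = nRT: V₁ = nRT₁/P₁ = 1.797 L.
V constant ⇒ P ∝ T: V₂ = V₁; T₂ = T₁·(P₂/P₁) = 732.4 K.
Isothermal, so P V is constant: T₃ = T₂; P₃ = P₂·(V₂/V₃) = 3.329e+04 torr.

P₃ ≈ 3.33e+04 torr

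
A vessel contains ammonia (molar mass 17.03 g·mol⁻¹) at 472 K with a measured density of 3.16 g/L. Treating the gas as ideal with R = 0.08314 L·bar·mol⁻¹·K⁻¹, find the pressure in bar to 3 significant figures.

P ≈ 7.28 bar

ρ = PM/(RT) ⇒ P = ρRT/M = (3.16 × 0.08314 × 472.0) / 17.03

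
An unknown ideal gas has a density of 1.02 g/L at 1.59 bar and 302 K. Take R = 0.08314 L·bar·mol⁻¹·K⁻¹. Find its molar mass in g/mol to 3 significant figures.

M ≈ 16.1 g/mol

ρ = PM/(RT) ⇒ M = ρRT/P = (1.02 × 0.08314 × 302.0) / 1.59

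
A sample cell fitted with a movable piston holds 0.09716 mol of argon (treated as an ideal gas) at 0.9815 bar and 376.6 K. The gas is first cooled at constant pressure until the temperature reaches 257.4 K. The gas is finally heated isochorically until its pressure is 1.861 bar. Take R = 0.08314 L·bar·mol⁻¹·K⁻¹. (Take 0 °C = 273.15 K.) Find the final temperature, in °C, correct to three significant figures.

T₃ ≈ 215 °C

From PV = nRT: V₁ = nRT₁/P₁ = 3.099 L.
Isobaric, so V/T is constant: P₂ = P₁; V₂ = V₁·(T₂/T₁) = 2.118 L.
Isochoric, so P/T is constant: V₃ = V₂; T₃ = T₂·(P₃/P₂) = 488.1 K.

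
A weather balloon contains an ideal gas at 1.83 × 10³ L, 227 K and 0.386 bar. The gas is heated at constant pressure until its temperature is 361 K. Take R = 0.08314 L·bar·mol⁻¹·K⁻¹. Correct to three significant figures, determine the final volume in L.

Isobaric, so V/T is constant: P₂ = P₁; V₂ = V₁·(T₂/T₁) = 2910 L.

V₂ ≈ 2.91e+03 L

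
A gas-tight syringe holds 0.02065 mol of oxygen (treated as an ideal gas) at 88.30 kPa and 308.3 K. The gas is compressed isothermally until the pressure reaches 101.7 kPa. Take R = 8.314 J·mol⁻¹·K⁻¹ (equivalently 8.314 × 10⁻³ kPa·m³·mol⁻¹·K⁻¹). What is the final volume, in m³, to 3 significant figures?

From PV = nRT: V₁ = nRT₁/P₁ = 0.0005994 m³.
Isothermal, so P V is constant: T₂ = T₁; V₂ = V₁·(P₁/P₂) = 0.0005205 m³.

V₂ ≈ 0.000520 m³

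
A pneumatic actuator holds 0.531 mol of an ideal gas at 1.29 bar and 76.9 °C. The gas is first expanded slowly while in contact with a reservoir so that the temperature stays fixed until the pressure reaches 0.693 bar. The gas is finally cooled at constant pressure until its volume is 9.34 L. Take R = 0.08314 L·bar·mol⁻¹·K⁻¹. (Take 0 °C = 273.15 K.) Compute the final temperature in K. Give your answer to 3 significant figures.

T₃ ≈ 147 K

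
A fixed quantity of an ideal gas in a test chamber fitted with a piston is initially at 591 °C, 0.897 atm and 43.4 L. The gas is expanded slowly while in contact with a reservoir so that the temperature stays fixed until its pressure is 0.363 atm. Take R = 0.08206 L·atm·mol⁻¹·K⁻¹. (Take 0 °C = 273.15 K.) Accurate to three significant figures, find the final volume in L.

V₂ ≈ 107 L

Convert: T₁ = 864.1 K.
T constant ⇒ Boyle's law P V = const: T₂ = T₁; V₂ = V₁·(P₁/P₂) = 107.2 L.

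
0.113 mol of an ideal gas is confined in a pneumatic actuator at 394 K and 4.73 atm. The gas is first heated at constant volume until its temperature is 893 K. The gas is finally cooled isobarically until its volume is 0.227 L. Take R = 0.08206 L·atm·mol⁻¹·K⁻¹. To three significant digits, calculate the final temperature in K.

T₃ ≈ 262 K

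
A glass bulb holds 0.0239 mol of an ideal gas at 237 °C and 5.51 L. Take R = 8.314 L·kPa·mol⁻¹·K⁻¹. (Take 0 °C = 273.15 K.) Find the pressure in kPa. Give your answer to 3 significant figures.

P ≈ 18.4 kPa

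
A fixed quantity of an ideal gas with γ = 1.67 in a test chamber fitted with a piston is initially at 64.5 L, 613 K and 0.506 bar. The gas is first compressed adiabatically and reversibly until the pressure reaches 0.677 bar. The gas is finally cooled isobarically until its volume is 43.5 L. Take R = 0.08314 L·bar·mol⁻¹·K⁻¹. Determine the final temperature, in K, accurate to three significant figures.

T₃ ≈ 553 K

Reversible adiabatic, γ = 1.67: T₂ = T₁·(P₂/P₁)^((γ−1)/γ) = 688.9 K; V₂ = V₁·(P₁/P₂)^(1/γ) = 54.18 L.
Isobaric, so V/T is constant: P₃ = P₂; T₃ = T₂·(V₃/V₂) = 553.1 K.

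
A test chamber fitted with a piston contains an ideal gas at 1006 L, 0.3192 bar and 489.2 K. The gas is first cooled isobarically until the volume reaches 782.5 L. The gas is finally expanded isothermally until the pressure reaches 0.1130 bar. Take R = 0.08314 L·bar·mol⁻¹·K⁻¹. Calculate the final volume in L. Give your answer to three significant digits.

Isobaric, so V/T is constant: P₂ = P₁; T₂ = T₁·(V₂/V₁) = 380.5 K.
T constant ⇒ Boyle's law P V = const: T₃ = T₂; V₃ = V₂·(P₂/P₃) = 2210 L.

V₃ ≈ 2.21e+03 L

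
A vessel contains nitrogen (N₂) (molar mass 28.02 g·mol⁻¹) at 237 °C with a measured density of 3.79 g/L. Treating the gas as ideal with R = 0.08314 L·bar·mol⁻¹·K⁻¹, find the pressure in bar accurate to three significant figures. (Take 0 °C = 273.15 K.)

P ≈ 5.74 bar

ρ = PM/(RT) ⇒ P = ρRT/M = (3.79 × 0.08314 × 510.1) / 28.02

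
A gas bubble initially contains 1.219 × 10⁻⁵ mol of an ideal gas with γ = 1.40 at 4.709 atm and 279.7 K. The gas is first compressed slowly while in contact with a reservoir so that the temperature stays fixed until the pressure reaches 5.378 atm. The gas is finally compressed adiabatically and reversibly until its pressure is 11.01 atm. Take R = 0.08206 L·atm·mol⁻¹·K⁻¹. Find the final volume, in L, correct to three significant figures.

From PV = nRT: V₁ = nRT₁/P₁ = 5.942e-05 L.
T constant ⇒ Boyle's law P V = const: T₂ = T₁; V₂ = V₁·(P₁/P₂) = 5.202e-05 L.
Reversible adiabatic, γ = 1.40: T₃ = T₂·(P₃/P₂)^((γ−1)/γ) = 343.2 K; V₃ = V₂·(P₂/P₃)^(1/γ) = 3.118e-05 L.

V₃ ≈ 3.12e-05 L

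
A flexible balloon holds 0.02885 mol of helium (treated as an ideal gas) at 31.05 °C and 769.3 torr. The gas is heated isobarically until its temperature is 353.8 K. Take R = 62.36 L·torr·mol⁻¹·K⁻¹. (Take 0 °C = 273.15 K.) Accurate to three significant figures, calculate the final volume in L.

V₂ ≈ 0.827 L

Convert: T₁ = 304.2 K.
From PV = nRT: V₁ = nRT₁/P₁ = 0.7114 L.
Isobaric, so V/T is constant: P₂ = P₁; V₂ = V₁·(T₂/T₁) = 0.8274 L.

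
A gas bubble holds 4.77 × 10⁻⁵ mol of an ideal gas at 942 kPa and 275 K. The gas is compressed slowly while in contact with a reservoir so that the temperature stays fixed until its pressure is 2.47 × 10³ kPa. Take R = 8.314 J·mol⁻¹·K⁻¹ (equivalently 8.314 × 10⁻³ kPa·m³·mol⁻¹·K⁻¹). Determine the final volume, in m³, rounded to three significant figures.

From PV = nRT: V₁ = nRT₁/P₁ = 1.158e-07 m³.
T constant ⇒ Boyle's law P V = const: T₂ = T₁; V₂ = V₁·(P₁/P₂) = 4.415e-08 m³.

V₂ ≈ 4.42e-08 m³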